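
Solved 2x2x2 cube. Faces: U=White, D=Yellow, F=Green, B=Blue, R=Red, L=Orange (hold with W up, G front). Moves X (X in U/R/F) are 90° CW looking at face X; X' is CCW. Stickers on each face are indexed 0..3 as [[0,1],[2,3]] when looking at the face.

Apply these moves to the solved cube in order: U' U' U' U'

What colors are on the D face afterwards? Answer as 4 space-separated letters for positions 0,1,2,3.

After move 1 (U'): U=WWWW F=OOGG R=GGRR B=RRBB L=BBOO
After move 2 (U'): U=WWWW F=BBGG R=OORR B=GGBB L=RROO
After move 3 (U'): U=WWWW F=RRGG R=BBRR B=OOBB L=GGOO
After move 4 (U'): U=WWWW F=GGGG R=RRRR B=BBBB L=OOOO
Query: D face = YYYY

Answer: Y Y Y Y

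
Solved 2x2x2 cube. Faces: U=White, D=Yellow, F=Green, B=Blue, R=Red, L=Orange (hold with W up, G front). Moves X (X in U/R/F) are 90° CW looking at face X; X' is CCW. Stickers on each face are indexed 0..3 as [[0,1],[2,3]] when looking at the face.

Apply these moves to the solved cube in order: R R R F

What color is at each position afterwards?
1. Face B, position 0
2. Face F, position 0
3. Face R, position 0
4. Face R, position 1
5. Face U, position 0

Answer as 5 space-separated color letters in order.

Answer: Y G W R W

Derivation:
After move 1 (R): R=RRRR U=WGWG F=GYGY D=YBYB B=WBWB
After move 2 (R): R=RRRR U=WYWY F=GBGB D=YWYW B=GBGB
After move 3 (R): R=RRRR U=WBWB F=GWGW D=YGYG B=YBYB
After move 4 (F): F=GGWW U=WBOO R=WRBR D=RRYG L=OYOG
Query 1: B[0] = Y
Query 2: F[0] = G
Query 3: R[0] = W
Query 4: R[1] = R
Query 5: U[0] = W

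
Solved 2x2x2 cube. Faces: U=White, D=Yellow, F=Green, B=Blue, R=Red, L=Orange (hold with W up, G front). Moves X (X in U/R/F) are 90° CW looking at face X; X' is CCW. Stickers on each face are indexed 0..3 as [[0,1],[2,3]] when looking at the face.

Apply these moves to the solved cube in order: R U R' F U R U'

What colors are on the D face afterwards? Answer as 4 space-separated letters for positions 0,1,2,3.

After move 1 (R): R=RRRR U=WGWG F=GYGY D=YBYB B=WBWB
After move 2 (U): U=WWGG F=RRGY R=WBRR B=OOWB L=GYOO
After move 3 (R'): R=BRWR U=WWGO F=RWGG D=YRYY B=BOBB
After move 4 (F): F=GRGW U=WWOY R=GROR D=WBYY L=GYOR
After move 5 (U): U=OWYW F=GRGW R=BOOR B=GYBB L=GROR
After move 6 (R): R=OBRO U=ORYW F=GBGY D=WBYG B=WYWB
After move 7 (U'): U=RWOY F=GRGY R=GBRO B=OBWB L=WYOR
Query: D face = WBYG

Answer: W B Y G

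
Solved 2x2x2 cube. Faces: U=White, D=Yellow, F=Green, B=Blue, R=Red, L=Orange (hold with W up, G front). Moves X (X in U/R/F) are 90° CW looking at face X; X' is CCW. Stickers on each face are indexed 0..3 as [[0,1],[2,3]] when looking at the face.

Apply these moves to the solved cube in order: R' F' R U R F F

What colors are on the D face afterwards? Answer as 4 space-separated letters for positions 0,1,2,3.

After move 1 (R'): R=RRRR U=WBWB F=GWGW D=YGYG B=YBYB
After move 2 (F'): F=WWGG U=WBRR R=GRYR D=OOYG L=OBOW
After move 3 (R): R=YGRR U=WWRG F=WOGG D=OYYY B=RBBB
After move 4 (U): U=RWGW F=YGGG R=RBRR B=OBBB L=WOOW
After move 5 (R): R=RRRB U=RGGG F=YYGY D=OBYO B=WBWB
After move 6 (F): F=GYYY U=RGWO R=GRGB D=RRYO L=WOOB
After move 7 (F): F=YGYY U=RGBO R=WROB D=GGYO L=WROR
Query: D face = GGYO

Answer: G G Y O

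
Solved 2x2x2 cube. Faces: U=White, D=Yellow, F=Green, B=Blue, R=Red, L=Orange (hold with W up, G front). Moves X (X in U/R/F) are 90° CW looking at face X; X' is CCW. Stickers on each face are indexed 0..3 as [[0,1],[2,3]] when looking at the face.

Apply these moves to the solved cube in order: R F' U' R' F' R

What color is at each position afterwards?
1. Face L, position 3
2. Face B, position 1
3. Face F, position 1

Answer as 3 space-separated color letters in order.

Answer: W R W

Derivation:
After move 1 (R): R=RRRR U=WGWG F=GYGY D=YBYB B=WBWB
After move 2 (F'): F=YYGG U=WGRR R=BRYR D=OOYB L=OGOW
After move 3 (U'): U=GRWR F=OGGG R=YYYR B=BRWB L=WBOW
After move 4 (R'): R=YRYY U=GWWB F=ORGR D=OGYG B=BROB
After move 5 (F'): F=RROG U=GWYY R=GROY D=BWYG L=WBOW
After move 6 (R): R=OGYR U=GRYG F=RWOG D=BOYB B=YRWB
Query 1: L[3] = W
Query 2: B[1] = R
Query 3: F[1] = W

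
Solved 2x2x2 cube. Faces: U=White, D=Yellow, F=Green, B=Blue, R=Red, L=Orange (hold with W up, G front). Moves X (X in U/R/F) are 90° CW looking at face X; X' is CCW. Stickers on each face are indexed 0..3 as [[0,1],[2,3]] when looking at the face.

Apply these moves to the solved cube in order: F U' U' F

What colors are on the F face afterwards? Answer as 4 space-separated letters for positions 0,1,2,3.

Answer: G B G B

Derivation:
After move 1 (F): F=GGGG U=WWOO R=WRWR D=RRYY L=OYOY
After move 2 (U'): U=WOWO F=OYGG R=GGWR B=WRBB L=BBOY
After move 3 (U'): U=OOWW F=BBGG R=OYWR B=GGBB L=WROY
After move 4 (F): F=GBGB U=OOYR R=WYWR D=WOYY L=WROR
Query: F face = GBGB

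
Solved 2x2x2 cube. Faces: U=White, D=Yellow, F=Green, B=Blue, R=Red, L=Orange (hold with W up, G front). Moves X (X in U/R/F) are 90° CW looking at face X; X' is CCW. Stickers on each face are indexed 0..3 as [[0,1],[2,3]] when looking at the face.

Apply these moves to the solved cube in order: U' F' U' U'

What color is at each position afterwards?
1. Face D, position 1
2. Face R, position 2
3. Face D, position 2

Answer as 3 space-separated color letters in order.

After move 1 (U'): U=WWWW F=OOGG R=GGRR B=RRBB L=BBOO
After move 2 (F'): F=OGOG U=WWGR R=YGYR D=BOYY L=BWOW
After move 3 (U'): U=WRWG F=BWOG R=OGYR B=YGBB L=RROW
After move 4 (U'): U=RGWW F=RROG R=BWYR B=OGBB L=YGOW
Query 1: D[1] = O
Query 2: R[2] = Y
Query 3: D[2] = Y

Answer: O Y Y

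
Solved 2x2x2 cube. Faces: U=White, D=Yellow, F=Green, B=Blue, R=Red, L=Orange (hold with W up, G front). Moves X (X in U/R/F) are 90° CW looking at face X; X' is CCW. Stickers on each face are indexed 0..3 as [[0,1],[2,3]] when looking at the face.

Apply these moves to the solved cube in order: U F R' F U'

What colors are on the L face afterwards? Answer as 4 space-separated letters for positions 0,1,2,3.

After move 1 (U): U=WWWW F=RRGG R=BBRR B=OOBB L=GGOO
After move 2 (F): F=GRGR U=WWOG R=WBWR D=RBYY L=GYOY
After move 3 (R'): R=BRWW U=WBOO F=GWGG D=RRYR B=YOBB
After move 4 (F): F=GGGW U=WBYY R=OROW D=WBYR L=GROR
After move 5 (U'): U=BYWY F=GRGW R=GGOW B=ORBB L=YOOR
Query: L face = YOOR

Answer: Y O O R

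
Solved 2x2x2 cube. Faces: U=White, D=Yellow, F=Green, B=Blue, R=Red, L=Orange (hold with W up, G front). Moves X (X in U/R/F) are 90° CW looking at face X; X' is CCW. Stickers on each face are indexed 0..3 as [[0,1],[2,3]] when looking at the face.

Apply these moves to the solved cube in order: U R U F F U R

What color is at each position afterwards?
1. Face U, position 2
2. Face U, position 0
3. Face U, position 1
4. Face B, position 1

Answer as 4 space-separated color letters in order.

Answer: Y B O R

Derivation:
After move 1 (U): U=WWWW F=RRGG R=BBRR B=OOBB L=GGOO
After move 2 (R): R=RBRB U=WRWG F=RYGY D=YBYO B=WOWB
After move 3 (U): U=WWGR F=RBGY R=WORB B=GGWB L=RYOO
After move 4 (F): F=GRYB U=WWOY R=GORB D=RWYO L=RYOB
After move 5 (F): F=YGBR U=WWBY R=OOYB D=RGYO L=RROW
After move 6 (U): U=BWYW F=OOBR R=GGYB B=RRWB L=YGOW
After move 7 (R): R=YGBG U=BOYR F=OGBO D=RWYR B=WRWB
Query 1: U[2] = Y
Query 2: U[0] = B
Query 3: U[1] = O
Query 4: B[1] = R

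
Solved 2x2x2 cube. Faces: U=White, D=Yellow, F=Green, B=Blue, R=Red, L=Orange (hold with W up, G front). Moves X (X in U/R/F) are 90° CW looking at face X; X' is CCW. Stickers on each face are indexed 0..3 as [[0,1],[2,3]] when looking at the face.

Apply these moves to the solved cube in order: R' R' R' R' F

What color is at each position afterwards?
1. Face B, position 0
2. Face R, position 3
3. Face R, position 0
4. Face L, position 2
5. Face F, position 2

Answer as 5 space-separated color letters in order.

After move 1 (R'): R=RRRR U=WBWB F=GWGW D=YGYG B=YBYB
After move 2 (R'): R=RRRR U=WYWY F=GBGB D=YWYW B=GBGB
After move 3 (R'): R=RRRR U=WGWG F=GYGY D=YBYB B=WBWB
After move 4 (R'): R=RRRR U=WWWW F=GGGG D=YYYY B=BBBB
After move 5 (F): F=GGGG U=WWOO R=WRWR D=RRYY L=OYOY
Query 1: B[0] = B
Query 2: R[3] = R
Query 3: R[0] = W
Query 4: L[2] = O
Query 5: F[2] = G

Answer: B R W O G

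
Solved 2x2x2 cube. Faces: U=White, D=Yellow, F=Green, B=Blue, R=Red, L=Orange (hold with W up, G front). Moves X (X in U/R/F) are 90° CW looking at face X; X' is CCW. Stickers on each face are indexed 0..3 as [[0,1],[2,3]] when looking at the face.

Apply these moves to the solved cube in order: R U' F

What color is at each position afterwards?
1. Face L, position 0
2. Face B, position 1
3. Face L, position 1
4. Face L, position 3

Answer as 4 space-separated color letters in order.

Answer: W R Y B

Derivation:
After move 1 (R): R=RRRR U=WGWG F=GYGY D=YBYB B=WBWB
After move 2 (U'): U=GGWW F=OOGY R=GYRR B=RRWB L=WBOO
After move 3 (F): F=GOYO U=GGOB R=WYWR D=RGYB L=WYOB
Query 1: L[0] = W
Query 2: B[1] = R
Query 3: L[1] = Y
Query 4: L[3] = B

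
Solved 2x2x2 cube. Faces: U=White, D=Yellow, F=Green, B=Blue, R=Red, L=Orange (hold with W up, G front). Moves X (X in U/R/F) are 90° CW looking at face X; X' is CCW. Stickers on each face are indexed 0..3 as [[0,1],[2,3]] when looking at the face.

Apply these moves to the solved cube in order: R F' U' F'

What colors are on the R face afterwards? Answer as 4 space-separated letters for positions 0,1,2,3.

Answer: O Y O R

Derivation:
After move 1 (R): R=RRRR U=WGWG F=GYGY D=YBYB B=WBWB
After move 2 (F'): F=YYGG U=WGRR R=BRYR D=OOYB L=OGOW
After move 3 (U'): U=GRWR F=OGGG R=YYYR B=BRWB L=WBOW
After move 4 (F'): F=GGOG U=GRYY R=OYOR D=BWYB L=WROW
Query: R face = OYOR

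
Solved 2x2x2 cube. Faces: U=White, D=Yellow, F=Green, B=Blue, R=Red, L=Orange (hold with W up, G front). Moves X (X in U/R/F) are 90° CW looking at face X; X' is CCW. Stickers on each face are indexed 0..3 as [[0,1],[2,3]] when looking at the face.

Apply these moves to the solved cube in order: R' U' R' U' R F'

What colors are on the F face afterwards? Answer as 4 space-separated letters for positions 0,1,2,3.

After move 1 (R'): R=RRRR U=WBWB F=GWGW D=YGYG B=YBYB
After move 2 (U'): U=BBWW F=OOGW R=GWRR B=RRYB L=YBOO
After move 3 (R'): R=WRGR U=BYWR F=OBGW D=YOYW B=GRGB
After move 4 (U'): U=YRBW F=YBGW R=OBGR B=WRGB L=GROO
After move 5 (R): R=GORB U=YBBW F=YOGW D=YGYW B=WRRB
After move 6 (F'): F=OWYG U=YBGR R=GOYB D=ROYW L=GWOB
Query: F face = OWYG

Answer: O W Y G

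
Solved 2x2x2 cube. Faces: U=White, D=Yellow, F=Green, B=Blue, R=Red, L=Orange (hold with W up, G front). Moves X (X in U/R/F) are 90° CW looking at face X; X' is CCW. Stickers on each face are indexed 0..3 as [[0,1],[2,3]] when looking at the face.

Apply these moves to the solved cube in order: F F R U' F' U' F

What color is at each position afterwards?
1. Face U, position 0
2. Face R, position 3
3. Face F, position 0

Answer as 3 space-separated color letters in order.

Answer: G R O

Derivation:
After move 1 (F): F=GGGG U=WWOO R=WRWR D=RRYY L=OYOY
After move 2 (F): F=GGGG U=WWYY R=OROR D=WWYY L=OROR
After move 3 (R): R=OORR U=WGYG F=GWGY D=WBYB B=YBWB
After move 4 (U'): U=GGWY F=ORGY R=GWRR B=OOWB L=YBOR
After move 5 (F'): F=RYOG U=GGGR R=BWWR D=BRYB L=YYOW
After move 6 (U'): U=GRGG F=YYOG R=RYWR B=BWWB L=OOOW
After move 7 (F): F=OYGY U=GRWO R=GYGR D=WRYB L=OBOR
Query 1: U[0] = G
Query 2: R[3] = R
Query 3: F[0] = O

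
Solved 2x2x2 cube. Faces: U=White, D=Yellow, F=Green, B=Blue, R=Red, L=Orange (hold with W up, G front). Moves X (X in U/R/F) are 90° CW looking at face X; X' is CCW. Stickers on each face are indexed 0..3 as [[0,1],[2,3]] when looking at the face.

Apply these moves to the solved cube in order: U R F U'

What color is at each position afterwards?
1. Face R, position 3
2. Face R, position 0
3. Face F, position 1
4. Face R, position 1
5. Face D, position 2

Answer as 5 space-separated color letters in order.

Answer: B G Y R Y

Derivation:
After move 1 (U): U=WWWW F=RRGG R=BBRR B=OOBB L=GGOO
After move 2 (R): R=RBRB U=WRWG F=RYGY D=YBYO B=WOWB
After move 3 (F): F=GRYY U=WROG R=WBGB D=RRYO L=GYOB
After move 4 (U'): U=RGWO F=GYYY R=GRGB B=WBWB L=WOOB
Query 1: R[3] = B
Query 2: R[0] = G
Query 3: F[1] = Y
Query 4: R[1] = R
Query 5: D[2] = Y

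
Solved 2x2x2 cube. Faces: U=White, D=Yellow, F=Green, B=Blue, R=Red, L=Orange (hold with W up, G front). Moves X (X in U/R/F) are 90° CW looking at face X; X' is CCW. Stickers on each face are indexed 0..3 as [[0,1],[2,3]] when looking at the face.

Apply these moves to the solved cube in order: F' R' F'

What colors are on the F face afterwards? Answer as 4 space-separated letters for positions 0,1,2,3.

Answer: W R G G

Derivation:
After move 1 (F'): F=GGGG U=WWRR R=YRYR D=OOYY L=OWOW
After move 2 (R'): R=RRYY U=WBRB F=GWGR D=OGYG B=YBOB
After move 3 (F'): F=WRGG U=WBRY R=GROY D=WWYG L=OBOR
Query: F face = WRGG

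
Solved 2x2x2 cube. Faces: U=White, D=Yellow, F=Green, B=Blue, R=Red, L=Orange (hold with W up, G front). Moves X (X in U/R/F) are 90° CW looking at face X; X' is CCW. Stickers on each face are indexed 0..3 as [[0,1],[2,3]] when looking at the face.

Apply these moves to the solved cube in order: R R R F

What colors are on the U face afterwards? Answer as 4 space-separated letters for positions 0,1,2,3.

Answer: W B O O

Derivation:
After move 1 (R): R=RRRR U=WGWG F=GYGY D=YBYB B=WBWB
After move 2 (R): R=RRRR U=WYWY F=GBGB D=YWYW B=GBGB
After move 3 (R): R=RRRR U=WBWB F=GWGW D=YGYG B=YBYB
After move 4 (F): F=GGWW U=WBOO R=WRBR D=RRYG L=OYOG
Query: U face = WBOO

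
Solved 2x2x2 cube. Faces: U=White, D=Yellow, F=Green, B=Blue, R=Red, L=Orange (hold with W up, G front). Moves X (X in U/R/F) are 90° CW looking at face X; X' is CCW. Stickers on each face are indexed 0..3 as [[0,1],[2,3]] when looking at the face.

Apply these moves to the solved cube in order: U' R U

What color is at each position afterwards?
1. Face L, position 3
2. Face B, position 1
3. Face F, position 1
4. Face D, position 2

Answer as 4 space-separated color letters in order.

Answer: O B G Y

Derivation:
After move 1 (U'): U=WWWW F=OOGG R=GGRR B=RRBB L=BBOO
After move 2 (R): R=RGRG U=WOWG F=OYGY D=YBYR B=WRWB
After move 3 (U): U=WWGO F=RGGY R=WRRG B=BBWB L=OYOO
Query 1: L[3] = O
Query 2: B[1] = B
Query 3: F[1] = G
Query 4: D[2] = Y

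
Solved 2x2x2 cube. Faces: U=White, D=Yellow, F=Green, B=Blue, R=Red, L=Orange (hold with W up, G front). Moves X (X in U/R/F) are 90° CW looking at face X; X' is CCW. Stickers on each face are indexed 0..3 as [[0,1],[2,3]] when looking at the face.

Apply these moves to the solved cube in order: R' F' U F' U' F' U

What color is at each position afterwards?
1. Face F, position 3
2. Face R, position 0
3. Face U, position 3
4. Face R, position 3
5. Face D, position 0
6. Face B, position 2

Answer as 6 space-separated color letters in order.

After move 1 (R'): R=RRRR U=WBWB F=GWGW D=YGYG B=YBYB
After move 2 (F'): F=WWGG U=WBRR R=GRYR D=OOYG L=OBOW
After move 3 (U): U=RWRB F=GRGG R=YBYR B=OBYB L=WWOW
After move 4 (F'): F=RGGG U=RWYY R=OBOR D=WWYG L=WBOR
After move 5 (U'): U=WYRY F=WBGG R=RGOR B=OBYB L=OBOR
After move 6 (F'): F=BGWG U=WYRO R=WGWR D=BRYG L=OYOR
After move 7 (U): U=RWOY F=WGWG R=OBWR B=OYYB L=BGOR
Query 1: F[3] = G
Query 2: R[0] = O
Query 3: U[3] = Y
Query 4: R[3] = R
Query 5: D[0] = B
Query 6: B[2] = Y

Answer: G O Y R B Y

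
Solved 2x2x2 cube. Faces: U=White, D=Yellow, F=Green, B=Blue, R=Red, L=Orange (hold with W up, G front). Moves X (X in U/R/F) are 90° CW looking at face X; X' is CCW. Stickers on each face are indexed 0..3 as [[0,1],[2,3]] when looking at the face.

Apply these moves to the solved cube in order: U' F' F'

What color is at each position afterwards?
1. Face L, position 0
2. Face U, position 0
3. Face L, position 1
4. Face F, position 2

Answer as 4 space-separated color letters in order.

After move 1 (U'): U=WWWW F=OOGG R=GGRR B=RRBB L=BBOO
After move 2 (F'): F=OGOG U=WWGR R=YGYR D=BOYY L=BWOW
After move 3 (F'): F=GGOO U=WWYY R=OGBR D=WWYY L=BROG
Query 1: L[0] = B
Query 2: U[0] = W
Query 3: L[1] = R
Query 4: F[2] = O

Answer: B W R O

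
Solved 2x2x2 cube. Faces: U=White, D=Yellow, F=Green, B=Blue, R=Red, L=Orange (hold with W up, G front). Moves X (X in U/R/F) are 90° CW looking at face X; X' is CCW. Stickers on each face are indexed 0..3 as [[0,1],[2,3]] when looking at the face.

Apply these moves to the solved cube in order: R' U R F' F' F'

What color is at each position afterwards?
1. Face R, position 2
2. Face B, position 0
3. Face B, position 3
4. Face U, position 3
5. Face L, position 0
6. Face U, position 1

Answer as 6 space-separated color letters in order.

Answer: W B B W G R

Derivation:
After move 1 (R'): R=RRRR U=WBWB F=GWGW D=YGYG B=YBYB
After move 2 (U): U=WWBB F=RRGW R=YBRR B=OOYB L=GWOO
After move 3 (R): R=RYRB U=WRBW F=RGGG D=YYYO B=BOWB
After move 4 (F'): F=GGRG U=WRRR R=YYYB D=WOYO L=GWOB
After move 5 (F'): F=GGGR U=WRYY R=OYWB D=WBYO L=GROR
After move 6 (F'): F=GRGG U=WROW R=BYWB D=RRYO L=GYOY
Query 1: R[2] = W
Query 2: B[0] = B
Query 3: B[3] = B
Query 4: U[3] = W
Query 5: L[0] = G
Query 6: U[1] = R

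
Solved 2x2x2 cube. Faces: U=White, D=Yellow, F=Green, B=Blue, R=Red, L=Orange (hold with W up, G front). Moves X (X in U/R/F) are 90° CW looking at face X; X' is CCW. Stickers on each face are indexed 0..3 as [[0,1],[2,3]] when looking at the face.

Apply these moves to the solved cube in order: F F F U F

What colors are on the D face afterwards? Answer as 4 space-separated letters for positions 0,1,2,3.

Answer: Y B Y Y

Derivation:
After move 1 (F): F=GGGG U=WWOO R=WRWR D=RRYY L=OYOY
After move 2 (F): F=GGGG U=WWYY R=OROR D=WWYY L=OROR
After move 3 (F): F=GGGG U=WWRR R=YRYR D=OOYY L=OWOW
After move 4 (U): U=RWRW F=YRGG R=BBYR B=OWBB L=GGOW
After move 5 (F): F=GYGR U=RWWG R=RBWR D=YBYY L=GOOO
Query: D face = YBYY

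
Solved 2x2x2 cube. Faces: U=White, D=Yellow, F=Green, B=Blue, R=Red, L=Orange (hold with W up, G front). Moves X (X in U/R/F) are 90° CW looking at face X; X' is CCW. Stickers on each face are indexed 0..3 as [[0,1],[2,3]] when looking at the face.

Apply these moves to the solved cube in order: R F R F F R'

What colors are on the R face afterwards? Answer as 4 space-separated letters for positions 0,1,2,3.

Answer: W R B Y

Derivation:
After move 1 (R): R=RRRR U=WGWG F=GYGY D=YBYB B=WBWB
After move 2 (F): F=GGYY U=WGOO R=WRGR D=RRYB L=OYOB
After move 3 (R): R=GWRR U=WGOY F=GRYB D=RWYW B=OBGB
After move 4 (F): F=YGBR U=WGBY R=OWYR D=RGYW L=OROW
After move 5 (F): F=BYRG U=WGWR R=BWYR D=YOYW L=OROG
After move 6 (R'): R=WRBY U=WGWO F=BGRR D=YYYG B=WBOB
Query: R face = WRBY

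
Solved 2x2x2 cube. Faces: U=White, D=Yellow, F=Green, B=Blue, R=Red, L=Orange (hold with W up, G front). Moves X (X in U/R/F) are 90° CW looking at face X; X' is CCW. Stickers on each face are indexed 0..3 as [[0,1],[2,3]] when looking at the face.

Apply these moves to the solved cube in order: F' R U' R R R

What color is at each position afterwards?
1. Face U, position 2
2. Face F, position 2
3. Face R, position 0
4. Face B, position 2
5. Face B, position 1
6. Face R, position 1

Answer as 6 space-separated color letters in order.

After move 1 (F'): F=GGGG U=WWRR R=YRYR D=OOYY L=OWOW
After move 2 (R): R=YYRR U=WGRG F=GOGY D=OBYB B=RBWB
After move 3 (U'): U=GGWR F=OWGY R=GORR B=YYWB L=RBOW
After move 4 (R): R=RGRO U=GWWY F=OBGB D=OWYY B=RYGB
After move 5 (R): R=RROG U=GBWB F=OWGY D=OGYR B=YYWB
After move 6 (R): R=ORGR U=GWWY F=OGGR D=OWYY B=BYBB
Query 1: U[2] = W
Query 2: F[2] = G
Query 3: R[0] = O
Query 4: B[2] = B
Query 5: B[1] = Y
Query 6: R[1] = R

Answer: W G O B Y R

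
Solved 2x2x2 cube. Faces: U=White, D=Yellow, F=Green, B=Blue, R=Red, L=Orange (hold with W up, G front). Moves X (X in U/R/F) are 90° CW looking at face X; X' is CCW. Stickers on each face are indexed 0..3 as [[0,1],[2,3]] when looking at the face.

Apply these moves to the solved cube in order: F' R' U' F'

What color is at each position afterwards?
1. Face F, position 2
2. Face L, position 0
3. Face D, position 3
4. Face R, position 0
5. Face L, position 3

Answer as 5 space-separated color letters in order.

After move 1 (F'): F=GGGG U=WWRR R=YRYR D=OOYY L=OWOW
After move 2 (R'): R=RRYY U=WBRB F=GWGR D=OGYG B=YBOB
After move 3 (U'): U=BBWR F=OWGR R=GWYY B=RROB L=YBOW
After move 4 (F'): F=WROG U=BBGY R=GWOY D=BWYG L=YROW
Query 1: F[2] = O
Query 2: L[0] = Y
Query 3: D[3] = G
Query 4: R[0] = G
Query 5: L[3] = W

Answer: O Y G G W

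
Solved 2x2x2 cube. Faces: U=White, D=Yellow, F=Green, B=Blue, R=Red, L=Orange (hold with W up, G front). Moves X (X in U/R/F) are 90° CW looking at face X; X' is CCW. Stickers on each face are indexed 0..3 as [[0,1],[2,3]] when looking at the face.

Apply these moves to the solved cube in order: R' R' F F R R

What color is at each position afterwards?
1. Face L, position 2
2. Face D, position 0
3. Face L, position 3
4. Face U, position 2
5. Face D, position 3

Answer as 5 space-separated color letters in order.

Answer: O Y R W Y

Derivation:
After move 1 (R'): R=RRRR U=WBWB F=GWGW D=YGYG B=YBYB
After move 2 (R'): R=RRRR U=WYWY F=GBGB D=YWYW B=GBGB
After move 3 (F): F=GGBB U=WYOO R=WRYR D=RRYW L=OYOW
After move 4 (F): F=BGBG U=WYWY R=OROR D=YWYW L=OROR
After move 5 (R): R=OORR U=WGWG F=BWBW D=YGYG B=YBYB
After move 6 (R): R=RORO U=WWWW F=BGBG D=YYYY B=GBGB
Query 1: L[2] = O
Query 2: D[0] = Y
Query 3: L[3] = R
Query 4: U[2] = W
Query 5: D[3] = Y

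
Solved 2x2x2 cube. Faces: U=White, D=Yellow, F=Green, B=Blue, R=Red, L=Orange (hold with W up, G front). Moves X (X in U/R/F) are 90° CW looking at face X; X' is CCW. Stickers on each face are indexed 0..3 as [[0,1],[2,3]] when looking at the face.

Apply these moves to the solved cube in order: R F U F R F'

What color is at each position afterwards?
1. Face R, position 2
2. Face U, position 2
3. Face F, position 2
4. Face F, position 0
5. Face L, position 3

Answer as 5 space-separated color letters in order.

Answer: G G Y W B

Derivation:
After move 1 (R): R=RRRR U=WGWG F=GYGY D=YBYB B=WBWB
After move 2 (F): F=GGYY U=WGOO R=WRGR D=RRYB L=OYOB
After move 3 (U): U=OWOG F=WRYY R=WBGR B=OYWB L=GGOB
After move 4 (F): F=YWYR U=OWBG R=OBGR D=GWYB L=GROR
After move 5 (R): R=GORB U=OWBR F=YWYB D=GWYO B=GYWB
After move 6 (F'): F=WBYY U=OWGR R=WOGB D=RRYO L=GROB
Query 1: R[2] = G
Query 2: U[2] = G
Query 3: F[2] = Y
Query 4: F[0] = W
Query 5: L[3] = B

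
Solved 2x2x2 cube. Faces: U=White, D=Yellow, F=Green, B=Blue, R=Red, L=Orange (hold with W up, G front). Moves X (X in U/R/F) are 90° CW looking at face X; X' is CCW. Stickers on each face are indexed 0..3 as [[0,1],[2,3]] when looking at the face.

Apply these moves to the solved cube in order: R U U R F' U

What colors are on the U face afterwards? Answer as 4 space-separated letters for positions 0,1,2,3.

After move 1 (R): R=RRRR U=WGWG F=GYGY D=YBYB B=WBWB
After move 2 (U): U=WWGG F=RRGY R=WBRR B=OOWB L=GYOO
After move 3 (U): U=GWGW F=WBGY R=OORR B=GYWB L=RROO
After move 4 (R): R=RORO U=GBGY F=WBGB D=YWYG B=WYWB
After move 5 (F'): F=BBWG U=GBRR R=WOYO D=ROYG L=RYOG
After move 6 (U): U=RGRB F=WOWG R=WYYO B=RYWB L=BBOG
Query: U face = RGRB

Answer: R G R B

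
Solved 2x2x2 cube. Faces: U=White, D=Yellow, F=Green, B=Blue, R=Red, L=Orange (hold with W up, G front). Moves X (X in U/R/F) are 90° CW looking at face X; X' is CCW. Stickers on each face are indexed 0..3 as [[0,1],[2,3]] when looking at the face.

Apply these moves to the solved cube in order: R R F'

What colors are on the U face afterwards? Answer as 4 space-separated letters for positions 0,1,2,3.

After move 1 (R): R=RRRR U=WGWG F=GYGY D=YBYB B=WBWB
After move 2 (R): R=RRRR U=WYWY F=GBGB D=YWYW B=GBGB
After move 3 (F'): F=BBGG U=WYRR R=WRYR D=OOYW L=OYOW
Query: U face = WYRR

Answer: W Y R R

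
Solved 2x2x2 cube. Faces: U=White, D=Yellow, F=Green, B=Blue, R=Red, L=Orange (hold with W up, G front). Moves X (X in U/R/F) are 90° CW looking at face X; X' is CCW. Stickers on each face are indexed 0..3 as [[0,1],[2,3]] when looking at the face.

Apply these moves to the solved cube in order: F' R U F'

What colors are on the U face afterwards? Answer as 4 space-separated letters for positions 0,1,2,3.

After move 1 (F'): F=GGGG U=WWRR R=YRYR D=OOYY L=OWOW
After move 2 (R): R=YYRR U=WGRG F=GOGY D=OBYB B=RBWB
After move 3 (U): U=RWGG F=YYGY R=RBRR B=OWWB L=GOOW
After move 4 (F'): F=YYYG U=RWRR R=BBOR D=OWYB L=GGOG
Query: U face = RWRR

Answer: R W R R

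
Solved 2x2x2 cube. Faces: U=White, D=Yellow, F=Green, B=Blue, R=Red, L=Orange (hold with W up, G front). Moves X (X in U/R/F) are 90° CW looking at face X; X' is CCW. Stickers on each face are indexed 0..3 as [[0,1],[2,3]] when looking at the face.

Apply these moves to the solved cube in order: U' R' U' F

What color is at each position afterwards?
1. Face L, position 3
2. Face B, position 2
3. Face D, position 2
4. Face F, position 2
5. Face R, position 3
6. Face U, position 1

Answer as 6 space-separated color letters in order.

After move 1 (U'): U=WWWW F=OOGG R=GGRR B=RRBB L=BBOO
After move 2 (R'): R=GRGR U=WBWR F=OWGW D=YOYG B=YRYB
After move 3 (U'): U=BRWW F=BBGW R=OWGR B=GRYB L=YROO
After move 4 (F): F=GBWB U=BROR R=WWWR D=GOYG L=YYOO
Query 1: L[3] = O
Query 2: B[2] = Y
Query 3: D[2] = Y
Query 4: F[2] = W
Query 5: R[3] = R
Query 6: U[1] = R

Answer: O Y Y W R R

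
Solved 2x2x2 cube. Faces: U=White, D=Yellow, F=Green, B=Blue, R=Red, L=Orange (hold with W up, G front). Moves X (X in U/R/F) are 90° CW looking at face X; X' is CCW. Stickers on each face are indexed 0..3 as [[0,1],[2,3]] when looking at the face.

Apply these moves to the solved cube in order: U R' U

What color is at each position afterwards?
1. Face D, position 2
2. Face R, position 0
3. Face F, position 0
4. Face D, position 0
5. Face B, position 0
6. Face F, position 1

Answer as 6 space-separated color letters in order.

After move 1 (U): U=WWWW F=RRGG R=BBRR B=OOBB L=GGOO
After move 2 (R'): R=BRBR U=WBWO F=RWGW D=YRYG B=YOYB
After move 3 (U): U=WWOB F=BRGW R=YOBR B=GGYB L=RWOO
Query 1: D[2] = Y
Query 2: R[0] = Y
Query 3: F[0] = B
Query 4: D[0] = Y
Query 5: B[0] = G
Query 6: F[1] = R

Answer: Y Y B Y G R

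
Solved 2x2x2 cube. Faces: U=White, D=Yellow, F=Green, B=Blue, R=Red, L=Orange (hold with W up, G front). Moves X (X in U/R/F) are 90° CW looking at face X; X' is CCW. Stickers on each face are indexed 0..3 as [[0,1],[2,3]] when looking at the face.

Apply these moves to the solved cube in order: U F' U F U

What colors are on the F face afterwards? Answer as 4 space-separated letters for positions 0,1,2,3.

Answer: R O G B

Derivation:
After move 1 (U): U=WWWW F=RRGG R=BBRR B=OOBB L=GGOO
After move 2 (F'): F=RGRG U=WWBR R=YBYR D=GOYY L=GWOW
After move 3 (U): U=BWRW F=YBRG R=OOYR B=GWBB L=RGOW
After move 4 (F): F=RYGB U=BWWG R=ROWR D=YOYY L=RGOO
After move 5 (U): U=WBGW F=ROGB R=GWWR B=RGBB L=RYOO
Query: F face = ROGB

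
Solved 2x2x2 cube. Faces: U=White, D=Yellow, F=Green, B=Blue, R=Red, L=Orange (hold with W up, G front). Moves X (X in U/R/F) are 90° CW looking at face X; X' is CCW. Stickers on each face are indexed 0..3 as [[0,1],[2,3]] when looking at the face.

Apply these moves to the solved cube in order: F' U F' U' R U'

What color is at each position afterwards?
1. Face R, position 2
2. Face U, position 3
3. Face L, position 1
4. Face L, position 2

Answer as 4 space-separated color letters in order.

After move 1 (F'): F=GGGG U=WWRR R=YRYR D=OOYY L=OWOW
After move 2 (U): U=RWRW F=YRGG R=BBYR B=OWBB L=GGOW
After move 3 (F'): F=RGYG U=RWBY R=OBOR D=GWYY L=GWOR
After move 4 (U'): U=WYRB F=GWYG R=RGOR B=OBBB L=OWOR
After move 5 (R): R=ORRG U=WWRG F=GWYY D=GBYO B=BBYB
After move 6 (U'): U=WGWR F=OWYY R=GWRG B=ORYB L=BBOR
Query 1: R[2] = R
Query 2: U[3] = R
Query 3: L[1] = B
Query 4: L[2] = O

Answer: R R B O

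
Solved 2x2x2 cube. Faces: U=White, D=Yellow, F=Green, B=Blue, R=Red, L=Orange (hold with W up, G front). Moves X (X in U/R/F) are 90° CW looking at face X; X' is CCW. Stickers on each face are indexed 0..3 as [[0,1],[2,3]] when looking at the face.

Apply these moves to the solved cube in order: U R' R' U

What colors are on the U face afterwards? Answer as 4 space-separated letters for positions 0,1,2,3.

Answer: W W Y Y

Derivation:
After move 1 (U): U=WWWW F=RRGG R=BBRR B=OOBB L=GGOO
After move 2 (R'): R=BRBR U=WBWO F=RWGW D=YRYG B=YOYB
After move 3 (R'): R=RRBB U=WYWY F=RBGO D=YWYW B=GORB
After move 4 (U): U=WWYY F=RRGO R=GOBB B=GGRB L=RBOO
Query: U face = WWYY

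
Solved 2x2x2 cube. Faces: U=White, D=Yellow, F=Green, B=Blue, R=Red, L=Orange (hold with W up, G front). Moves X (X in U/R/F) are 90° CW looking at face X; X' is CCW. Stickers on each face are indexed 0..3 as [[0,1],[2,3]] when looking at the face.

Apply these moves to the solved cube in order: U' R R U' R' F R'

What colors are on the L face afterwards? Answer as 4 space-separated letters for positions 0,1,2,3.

Answer: G Y O B

Derivation:
After move 1 (U'): U=WWWW F=OOGG R=GGRR B=RRBB L=BBOO
After move 2 (R): R=RGRG U=WOWG F=OYGY D=YBYR B=WRWB
After move 3 (R): R=RRGG U=WYWY F=OBGR D=YWYW B=GROB
After move 4 (U'): U=YYWW F=BBGR R=OBGG B=RROB L=GROO
After move 5 (R'): R=BGOG U=YOWR F=BYGW D=YBYR B=WRWB
After move 6 (F): F=GBWY U=YOOR R=WGRG D=OBYR L=GYOB
After move 7 (R'): R=GGWR U=YWOW F=GOWR D=OBYY B=RRBB
Query: L face = GYOB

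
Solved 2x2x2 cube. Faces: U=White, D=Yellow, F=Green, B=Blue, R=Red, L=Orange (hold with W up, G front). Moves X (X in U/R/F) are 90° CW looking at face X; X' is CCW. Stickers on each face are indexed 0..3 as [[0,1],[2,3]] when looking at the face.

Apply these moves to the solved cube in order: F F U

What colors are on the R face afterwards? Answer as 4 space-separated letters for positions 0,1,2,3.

Answer: B B O R

Derivation:
After move 1 (F): F=GGGG U=WWOO R=WRWR D=RRYY L=OYOY
After move 2 (F): F=GGGG U=WWYY R=OROR D=WWYY L=OROR
After move 3 (U): U=YWYW F=ORGG R=BBOR B=ORBB L=GGOR
Query: R face = BBOR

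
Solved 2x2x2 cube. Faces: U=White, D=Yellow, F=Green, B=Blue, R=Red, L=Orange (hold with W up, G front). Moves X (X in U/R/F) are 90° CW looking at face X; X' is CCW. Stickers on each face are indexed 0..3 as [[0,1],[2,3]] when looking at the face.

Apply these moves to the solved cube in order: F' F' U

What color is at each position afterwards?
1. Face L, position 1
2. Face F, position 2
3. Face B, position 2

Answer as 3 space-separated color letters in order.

Answer: G G B

Derivation:
After move 1 (F'): F=GGGG U=WWRR R=YRYR D=OOYY L=OWOW
After move 2 (F'): F=GGGG U=WWYY R=OROR D=WWYY L=OROR
After move 3 (U): U=YWYW F=ORGG R=BBOR B=ORBB L=GGOR
Query 1: L[1] = G
Query 2: F[2] = G
Query 3: B[2] = B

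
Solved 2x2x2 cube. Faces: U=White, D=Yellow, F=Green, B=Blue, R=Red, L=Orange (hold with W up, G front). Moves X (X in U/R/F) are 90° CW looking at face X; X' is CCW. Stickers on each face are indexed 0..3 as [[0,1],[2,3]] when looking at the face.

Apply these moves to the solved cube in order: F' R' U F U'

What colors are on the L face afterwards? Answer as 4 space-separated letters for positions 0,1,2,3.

After move 1 (F'): F=GGGG U=WWRR R=YRYR D=OOYY L=OWOW
After move 2 (R'): R=RRYY U=WBRB F=GWGR D=OGYG B=YBOB
After move 3 (U): U=RWBB F=RRGR R=YBYY B=OWOB L=GWOW
After move 4 (F): F=GRRR U=RWWW R=BBBY D=YYYG L=GOOG
After move 5 (U'): U=WWRW F=GORR R=GRBY B=BBOB L=OWOG
Query: L face = OWOG

Answer: O W O G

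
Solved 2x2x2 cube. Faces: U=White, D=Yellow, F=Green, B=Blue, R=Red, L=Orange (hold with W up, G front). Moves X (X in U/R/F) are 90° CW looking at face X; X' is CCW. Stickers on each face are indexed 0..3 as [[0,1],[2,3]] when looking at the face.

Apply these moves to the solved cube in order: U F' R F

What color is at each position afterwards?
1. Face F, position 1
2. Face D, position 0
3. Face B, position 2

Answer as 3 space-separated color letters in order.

After move 1 (U): U=WWWW F=RRGG R=BBRR B=OOBB L=GGOO
After move 2 (F'): F=RGRG U=WWBR R=YBYR D=GOYY L=GWOW
After move 3 (R): R=YYRB U=WGBG F=RORY D=GBYO B=ROWB
After move 4 (F): F=RRYO U=WGWW R=BYGB D=RYYO L=GGOB
Query 1: F[1] = R
Query 2: D[0] = R
Query 3: B[2] = W

Answer: R R W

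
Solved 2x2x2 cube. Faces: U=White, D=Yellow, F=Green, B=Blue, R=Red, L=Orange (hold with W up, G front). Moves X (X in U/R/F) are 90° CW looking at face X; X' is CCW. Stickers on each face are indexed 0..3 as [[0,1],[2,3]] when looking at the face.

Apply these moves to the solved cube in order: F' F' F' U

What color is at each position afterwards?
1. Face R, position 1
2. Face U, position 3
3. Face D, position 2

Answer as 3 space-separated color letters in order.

After move 1 (F'): F=GGGG U=WWRR R=YRYR D=OOYY L=OWOW
After move 2 (F'): F=GGGG U=WWYY R=OROR D=WWYY L=OROR
After move 3 (F'): F=GGGG U=WWOO R=WRWR D=RRYY L=OYOY
After move 4 (U): U=OWOW F=WRGG R=BBWR B=OYBB L=GGOY
Query 1: R[1] = B
Query 2: U[3] = W
Query 3: D[2] = Y

Answer: B W Y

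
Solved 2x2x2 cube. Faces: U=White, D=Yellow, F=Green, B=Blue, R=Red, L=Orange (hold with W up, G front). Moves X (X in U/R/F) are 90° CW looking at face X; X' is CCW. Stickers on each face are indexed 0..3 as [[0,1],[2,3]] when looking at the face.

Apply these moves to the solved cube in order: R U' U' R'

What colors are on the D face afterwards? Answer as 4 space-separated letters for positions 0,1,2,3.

Answer: Y B Y Y

Derivation:
After move 1 (R): R=RRRR U=WGWG F=GYGY D=YBYB B=WBWB
After move 2 (U'): U=GGWW F=OOGY R=GYRR B=RRWB L=WBOO
After move 3 (U'): U=GWGW F=WBGY R=OORR B=GYWB L=RROO
After move 4 (R'): R=OROR U=GWGG F=WWGW D=YBYY B=BYBB
Query: D face = YBYY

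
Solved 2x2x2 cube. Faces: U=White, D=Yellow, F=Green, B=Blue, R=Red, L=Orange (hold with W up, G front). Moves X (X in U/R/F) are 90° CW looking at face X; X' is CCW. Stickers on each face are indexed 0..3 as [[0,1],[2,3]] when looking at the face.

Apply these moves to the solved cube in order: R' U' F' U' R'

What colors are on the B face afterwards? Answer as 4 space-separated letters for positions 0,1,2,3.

Answer: G W O B

Derivation:
After move 1 (R'): R=RRRR U=WBWB F=GWGW D=YGYG B=YBYB
After move 2 (U'): U=BBWW F=OOGW R=GWRR B=RRYB L=YBOO
After move 3 (F'): F=OWOG U=BBGR R=GWYR D=BOYG L=YWOW
After move 4 (U'): U=BRBG F=YWOG R=OWYR B=GWYB L=RROW
After move 5 (R'): R=WROY U=BYBG F=YROG D=BWYG B=GWOB
Query: B face = GWOB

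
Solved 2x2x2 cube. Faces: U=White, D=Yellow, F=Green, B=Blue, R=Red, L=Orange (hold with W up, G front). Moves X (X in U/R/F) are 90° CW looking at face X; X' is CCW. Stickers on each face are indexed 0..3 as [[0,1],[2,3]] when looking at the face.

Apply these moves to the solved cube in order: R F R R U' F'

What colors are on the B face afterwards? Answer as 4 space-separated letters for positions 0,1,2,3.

After move 1 (R): R=RRRR U=WGWG F=GYGY D=YBYB B=WBWB
After move 2 (F): F=GGYY U=WGOO R=WRGR D=RRYB L=OYOB
After move 3 (R): R=GWRR U=WGOY F=GRYB D=RWYW B=OBGB
After move 4 (R): R=RGRW U=WROB F=GWYW D=RGYO B=YBGB
After move 5 (U'): U=RBWO F=OYYW R=GWRW B=RGGB L=YBOB
After move 6 (F'): F=YWOY U=RBGR R=GWRW D=BBYO L=YOOW
Query: B face = RGGB

Answer: R G G B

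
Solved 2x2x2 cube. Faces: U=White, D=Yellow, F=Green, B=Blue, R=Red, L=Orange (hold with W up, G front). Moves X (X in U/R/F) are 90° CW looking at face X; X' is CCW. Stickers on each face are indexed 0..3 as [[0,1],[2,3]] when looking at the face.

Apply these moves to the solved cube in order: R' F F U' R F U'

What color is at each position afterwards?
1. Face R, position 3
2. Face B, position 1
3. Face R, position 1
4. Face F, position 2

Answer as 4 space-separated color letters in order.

Answer: G W O G

Derivation:
After move 1 (R'): R=RRRR U=WBWB F=GWGW D=YGYG B=YBYB
After move 2 (F): F=GGWW U=WBOO R=WRBR D=RRYG L=OYOG
After move 3 (F): F=WGWG U=WBGY R=OROR D=BWYG L=OROR
After move 4 (U'): U=BYWG F=ORWG R=WGOR B=ORYB L=YBOR
After move 5 (R): R=OWRG U=BRWG F=OWWG D=BYYO B=GRYB
After move 6 (F): F=WOGW U=BRRB R=WWGG D=ROYO L=YBOY
After move 7 (U'): U=RBBR F=YBGW R=WOGG B=WWYB L=GROY
Query 1: R[3] = G
Query 2: B[1] = W
Query 3: R[1] = O
Query 4: F[2] = G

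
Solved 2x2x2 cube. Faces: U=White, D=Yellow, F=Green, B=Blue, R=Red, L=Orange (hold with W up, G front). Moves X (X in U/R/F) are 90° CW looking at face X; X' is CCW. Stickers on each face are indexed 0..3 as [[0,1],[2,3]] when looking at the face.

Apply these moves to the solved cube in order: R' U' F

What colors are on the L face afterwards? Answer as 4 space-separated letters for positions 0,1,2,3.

After move 1 (R'): R=RRRR U=WBWB F=GWGW D=YGYG B=YBYB
After move 2 (U'): U=BBWW F=OOGW R=GWRR B=RRYB L=YBOO
After move 3 (F): F=GOWO U=BBOB R=WWWR D=RGYG L=YYOG
Query: L face = YYOG

Answer: Y Y O G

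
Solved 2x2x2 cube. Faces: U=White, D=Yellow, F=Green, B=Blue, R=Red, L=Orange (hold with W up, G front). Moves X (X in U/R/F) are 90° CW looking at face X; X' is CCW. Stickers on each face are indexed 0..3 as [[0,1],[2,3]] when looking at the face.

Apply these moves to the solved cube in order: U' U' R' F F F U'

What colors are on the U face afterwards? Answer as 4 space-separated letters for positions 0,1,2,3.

Answer: B O W O

Derivation:
After move 1 (U'): U=WWWW F=OOGG R=GGRR B=RRBB L=BBOO
After move 2 (U'): U=WWWW F=BBGG R=OORR B=GGBB L=RROO
After move 3 (R'): R=OROR U=WBWG F=BWGW D=YBYG B=YGYB
After move 4 (F): F=GBWW U=WBOR R=WRGR D=OOYG L=RYOB
After move 5 (F): F=WGWB U=WBBY R=ORRR D=GWYG L=ROOO
After move 6 (F): F=WWBG U=WBOO R=BRYR D=ROYG L=RGOW
After move 7 (U'): U=BOWO F=RGBG R=WWYR B=BRYB L=YGOW
Query: U face = BOWO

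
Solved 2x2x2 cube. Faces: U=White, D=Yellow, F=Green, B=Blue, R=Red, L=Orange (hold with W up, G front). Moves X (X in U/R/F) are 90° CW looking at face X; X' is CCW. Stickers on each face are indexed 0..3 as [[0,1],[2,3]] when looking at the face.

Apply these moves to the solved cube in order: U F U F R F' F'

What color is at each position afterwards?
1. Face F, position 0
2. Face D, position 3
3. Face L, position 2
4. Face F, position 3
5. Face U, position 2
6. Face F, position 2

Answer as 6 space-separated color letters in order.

Answer: Y G O G B O

Derivation:
After move 1 (U): U=WWWW F=RRGG R=BBRR B=OOBB L=GGOO
After move 2 (F): F=GRGR U=WWOG R=WBWR D=RBYY L=GYOY
After move 3 (U): U=OWGW F=WBGR R=OOWR B=GYBB L=GROY
After move 4 (F): F=GWRB U=OWYR R=GOWR D=WOYY L=GROB
After move 5 (R): R=WGRO U=OWYB F=GORY D=WBYG B=RYWB
After move 6 (F'): F=OYGR U=OWWR R=BGWO D=RBYG L=GBOY
After move 7 (F'): F=YROG U=OWBW R=BGRO D=BYYG L=GROW
Query 1: F[0] = Y
Query 2: D[3] = G
Query 3: L[2] = O
Query 4: F[3] = G
Query 5: U[2] = B
Query 6: F[2] = O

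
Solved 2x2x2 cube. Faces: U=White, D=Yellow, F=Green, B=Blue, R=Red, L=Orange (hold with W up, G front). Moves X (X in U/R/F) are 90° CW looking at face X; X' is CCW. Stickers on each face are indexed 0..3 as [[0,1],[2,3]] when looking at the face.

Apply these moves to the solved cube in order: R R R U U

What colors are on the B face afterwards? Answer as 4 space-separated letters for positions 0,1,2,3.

Answer: G W Y B

Derivation:
After move 1 (R): R=RRRR U=WGWG F=GYGY D=YBYB B=WBWB
After move 2 (R): R=RRRR U=WYWY F=GBGB D=YWYW B=GBGB
After move 3 (R): R=RRRR U=WBWB F=GWGW D=YGYG B=YBYB
After move 4 (U): U=WWBB F=RRGW R=YBRR B=OOYB L=GWOO
After move 5 (U): U=BWBW F=YBGW R=OORR B=GWYB L=RROO
Query: B face = GWYB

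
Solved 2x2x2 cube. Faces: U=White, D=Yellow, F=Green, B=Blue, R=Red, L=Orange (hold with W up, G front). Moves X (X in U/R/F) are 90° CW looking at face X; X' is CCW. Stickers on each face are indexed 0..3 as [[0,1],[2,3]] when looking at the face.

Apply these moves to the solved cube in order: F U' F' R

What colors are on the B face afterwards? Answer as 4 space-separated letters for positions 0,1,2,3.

After move 1 (F): F=GGGG U=WWOO R=WRWR D=RRYY L=OYOY
After move 2 (U'): U=WOWO F=OYGG R=GGWR B=WRBB L=BBOY
After move 3 (F'): F=YGOG U=WOGW R=RGRR D=BYYY L=BOOW
After move 4 (R): R=RRRG U=WGGG F=YYOY D=BBYW B=WROB
Query: B face = WROB

Answer: W R O B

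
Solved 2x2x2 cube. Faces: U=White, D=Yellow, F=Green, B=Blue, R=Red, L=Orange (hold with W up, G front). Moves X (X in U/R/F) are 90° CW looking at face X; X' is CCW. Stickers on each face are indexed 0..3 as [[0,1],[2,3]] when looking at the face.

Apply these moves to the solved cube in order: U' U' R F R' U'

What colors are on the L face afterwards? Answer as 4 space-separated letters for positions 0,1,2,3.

After move 1 (U'): U=WWWW F=OOGG R=GGRR B=RRBB L=BBOO
After move 2 (U'): U=WWWW F=BBGG R=OORR B=GGBB L=RROO
After move 3 (R): R=RORO U=WBWG F=BYGY D=YBYG B=WGWB
After move 4 (F): F=GBYY U=WBOR R=WOGO D=RRYG L=RYOB
After move 5 (R'): R=OOWG U=WWOW F=GBYR D=RBYY B=GGRB
After move 6 (U'): U=WWWO F=RYYR R=GBWG B=OORB L=GGOB
Query: L face = GGOB

Answer: G G O B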